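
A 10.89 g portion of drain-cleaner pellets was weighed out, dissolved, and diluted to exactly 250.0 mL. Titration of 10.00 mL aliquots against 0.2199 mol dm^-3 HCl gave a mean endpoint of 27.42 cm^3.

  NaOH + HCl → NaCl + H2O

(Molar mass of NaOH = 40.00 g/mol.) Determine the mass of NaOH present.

6.030 g

n(HCl) per titration = 0.02742 × 0.2199 = 6.030 × 10^-3 mol
n(NaOH) in each aliquot = 6.030 × 10^-3 mol (1:1 ratio)
n(NaOH) in the whole flask = 6.030 × 10^-3 × 250.0/10.00 = 0.1507 mol
mass of NaOH = 0.1507 × 40.00 = 6.030 g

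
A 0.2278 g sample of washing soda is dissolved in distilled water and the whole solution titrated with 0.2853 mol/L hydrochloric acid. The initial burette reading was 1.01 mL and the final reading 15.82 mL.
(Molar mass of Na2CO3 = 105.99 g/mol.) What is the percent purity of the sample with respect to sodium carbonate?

98.30 %

Na2CO3 + 2 HCl → 2 NaCl + H2O + CO2
n(HCl) = 0.01481 L × 0.2853 mol/L = 4.225 × 10^-3 mol
From the 1:2 ratio, n(Na2CO3) = 1/2 × 4.225 × 10^-3 = 2.113 × 10^-3 mol
mass of Na2CO3 = 2.113 × 10^-3 × 105.99 g/mol = 0.2239 g
% Na2CO3 = 0.2239 / 0.2278 × 100 = 98.30 %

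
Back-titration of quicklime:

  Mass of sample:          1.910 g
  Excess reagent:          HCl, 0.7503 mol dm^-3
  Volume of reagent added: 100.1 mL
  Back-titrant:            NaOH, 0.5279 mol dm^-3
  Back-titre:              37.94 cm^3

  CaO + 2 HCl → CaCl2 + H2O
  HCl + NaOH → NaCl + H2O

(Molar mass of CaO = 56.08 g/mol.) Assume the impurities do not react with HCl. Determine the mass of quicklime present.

n(HCl) added = 0.1001 × 0.7503 = 0.07511 mol
n(NaOH) used in back-titration = 0.03794 × 0.5279 = 0.02003 mol
n(HCl) left over = 0.02003 mol (1:1 ratio)
n(HCl) consumed by analyte = 0.07511 − 0.02003 = 0.05508 mol
From the 1:2 ratio, n(CaO) = 1/2 × 0.05508 = 0.02754 mol
mass of CaO = 0.02754 × 56.08 = 1.544 g

1.544 g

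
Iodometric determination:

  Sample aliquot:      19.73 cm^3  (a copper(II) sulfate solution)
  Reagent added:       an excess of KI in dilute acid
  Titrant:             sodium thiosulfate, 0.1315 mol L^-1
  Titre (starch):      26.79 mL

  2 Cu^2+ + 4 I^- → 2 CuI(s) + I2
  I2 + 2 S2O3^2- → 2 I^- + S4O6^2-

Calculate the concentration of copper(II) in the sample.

0.1786 mol/L

n(S2O3^2-) = 0.02679 × 0.1315 = 3.523 × 10^-3 mol
n(I2) = n(S2O3^2-)/2 = 1.761 × 10^-3 mol
From the 2:1 ratio, n(Cu2+) in the aliquot = 2/1 × 1.761 × 10^-3 = 3.523 × 10^-3 mol
[Cu2+] = 3.523 × 10^-3 / 0.01973 = 0.1786 mol/L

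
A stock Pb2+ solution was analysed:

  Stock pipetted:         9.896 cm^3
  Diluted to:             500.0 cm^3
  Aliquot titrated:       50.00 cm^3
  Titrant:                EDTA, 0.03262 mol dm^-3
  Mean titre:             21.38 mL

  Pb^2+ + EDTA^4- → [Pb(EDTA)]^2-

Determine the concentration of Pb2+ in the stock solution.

n(EDTA) = 0.02138 × 0.03262 = 6.974 × 10^-4 mol
n(Pb2+) in the aliquot = 6.974 × 10^-4 mol (1:1 ratio)
[Pb2+]_dilute = 6.974 × 10^-4 / 0.05000 = 0.01395 mol/L
Dilution factor = 500.0 / 9.896 = 50.53
[Pb2+]_stock = 0.01395 × 50.53 = 0.7047 mol/L

0.7047 mol/L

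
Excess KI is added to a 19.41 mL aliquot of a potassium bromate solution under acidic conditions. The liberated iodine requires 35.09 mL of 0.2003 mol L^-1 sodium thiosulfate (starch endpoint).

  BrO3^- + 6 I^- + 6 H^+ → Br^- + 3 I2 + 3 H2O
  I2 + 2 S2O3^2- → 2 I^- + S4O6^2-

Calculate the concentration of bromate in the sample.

n(S2O3^2-) = 0.03509 × 0.2003 = 7.029 × 10^-3 mol
n(I2) = n(S2O3^2-)/2 = 3.514 × 10^-3 mol
From the 1:3 ratio, n(BrO3^-) in the aliquot = 1/3 × 3.514 × 10^-3 = 1.171 × 10^-3 mol
[BrO3^-] = 1.171 × 10^-3 / 0.01941 = 0.06035 mol/L

0.06035 mol/L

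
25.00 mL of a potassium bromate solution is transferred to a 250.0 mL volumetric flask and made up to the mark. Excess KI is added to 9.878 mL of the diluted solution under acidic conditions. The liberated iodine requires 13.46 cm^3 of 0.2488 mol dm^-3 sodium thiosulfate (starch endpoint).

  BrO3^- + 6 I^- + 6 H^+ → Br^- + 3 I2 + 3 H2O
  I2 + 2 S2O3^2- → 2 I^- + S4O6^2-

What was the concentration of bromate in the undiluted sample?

0.5650 mol/L

n(S2O3^2-) = 0.01346 × 0.2488 = 3.349 × 10^-3 mol
n(I2) = n(S2O3^2-)/2 = 1.674 × 10^-3 mol
From the 1:3 ratio, n(BrO3^-) in the aliquot = 1/3 × 1.674 × 10^-3 = 5.581 × 10^-4 mol
[BrO3^-]_dilute = 5.581 × 10^-4 / 0.009878 = 0.05650 mol/L
[BrO3^-]_original = 0.05650 × 250.0/25.00 = 0.5650 mol/L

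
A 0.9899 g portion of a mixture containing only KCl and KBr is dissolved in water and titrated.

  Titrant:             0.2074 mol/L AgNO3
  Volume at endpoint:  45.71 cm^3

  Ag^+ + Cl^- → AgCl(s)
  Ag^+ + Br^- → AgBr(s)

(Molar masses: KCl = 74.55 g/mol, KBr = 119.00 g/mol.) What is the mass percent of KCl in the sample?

n(AgNO3) = 0.04571 × 0.2074 = 9.480 × 10^-3 mol
Let x = n(KCl), y = n(KBr).
Titrant: 1x + 1y = 9.480 × 10^-3;  mass: 74.55x + 119.00y = 0.9899
Solving, x = 3.110 × 10^-3 mol, y = 6.370 × 10^-3 mol
mass of KCl = 3.110 × 10^-3 × 74.55 = 0.2319 g
% KCl = 0.2319 / 0.9899 × 100 = 23.42 %

23.42 %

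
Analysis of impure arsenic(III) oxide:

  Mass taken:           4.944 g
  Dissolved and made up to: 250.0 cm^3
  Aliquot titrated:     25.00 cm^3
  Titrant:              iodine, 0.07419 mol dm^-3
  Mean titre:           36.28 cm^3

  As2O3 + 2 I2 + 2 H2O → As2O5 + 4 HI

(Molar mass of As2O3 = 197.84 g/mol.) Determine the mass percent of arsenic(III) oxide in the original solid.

n(I2) per titration = 0.03628 × 0.07419 = 2.692 × 10^-3 mol
From the 1:2 ratio, n(As2O3) in each aliquot = 1/2 × 2.692 × 10^-3 = 1.346 × 10^-3 mol
n(As2O3) in the whole flask = 1.346 × 10^-3 × 250.0/25.00 = 0.01346 mol
mass of As2O3 = 0.01346 × 197.84 = 2.663 g
% As2O3 = 2.663 / 4.944 × 100 = 53.85 %

53.85 %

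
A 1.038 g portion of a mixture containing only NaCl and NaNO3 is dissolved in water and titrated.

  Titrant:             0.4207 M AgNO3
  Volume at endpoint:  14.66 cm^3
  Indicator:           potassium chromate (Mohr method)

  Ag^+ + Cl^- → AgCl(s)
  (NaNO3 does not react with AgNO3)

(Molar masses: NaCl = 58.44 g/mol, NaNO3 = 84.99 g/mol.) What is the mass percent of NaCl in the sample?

34.72 %

n(AgNO3) = 0.01466 × 0.4207 = 6.167 × 10^-3 mol
Let x = n(NaCl), y = n(NaNO3).
Titrant: 1x = 6.167 × 10^-3;  mass: 58.44x + 84.99y = 1.038
Solving, x = 6.167 × 10^-3 mol, y = 7.972 × 10^-3 mol
mass of NaCl = 6.167 × 10^-3 × 58.44 = 0.3604 g
% NaCl = 0.3604 / 1.038 × 100 = 34.72 %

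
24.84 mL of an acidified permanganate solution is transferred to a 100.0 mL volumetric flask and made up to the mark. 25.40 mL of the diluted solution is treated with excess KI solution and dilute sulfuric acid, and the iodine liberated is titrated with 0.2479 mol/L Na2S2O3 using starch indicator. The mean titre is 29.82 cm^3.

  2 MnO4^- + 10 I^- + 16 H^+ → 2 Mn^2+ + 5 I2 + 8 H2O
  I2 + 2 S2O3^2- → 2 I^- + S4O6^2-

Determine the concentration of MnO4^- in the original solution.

0.2343 mol/L

n(S2O3^2-) = 0.02982 × 0.2479 = 7.392 × 10^-3 mol
n(I2) = n(S2O3^2-)/2 = 3.696 × 10^-3 mol
From the 2:5 ratio, n(MnO4^-) in the aliquot = 2/5 × 3.696 × 10^-3 = 1.478 × 10^-3 mol
[MnO4^-]_dilute = 1.478 × 10^-3 / 0.02540 = 0.05821 mol/L
[MnO4^-]_original = 0.05821 × 100.0/24.84 = 0.2343 mol/L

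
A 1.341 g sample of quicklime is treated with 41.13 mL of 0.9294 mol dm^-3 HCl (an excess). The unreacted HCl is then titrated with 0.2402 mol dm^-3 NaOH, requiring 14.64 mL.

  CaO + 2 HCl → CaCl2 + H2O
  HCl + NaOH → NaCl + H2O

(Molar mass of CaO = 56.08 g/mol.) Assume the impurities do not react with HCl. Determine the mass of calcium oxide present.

n(HCl) added = 0.04113 × 0.9294 = 0.03823 mol
n(NaOH) used in back-titration = 0.01464 × 0.2402 = 3.517 × 10^-3 mol
n(HCl) left over = 3.517 × 10^-3 mol (1:1 ratio)
n(HCl) consumed by analyte = 0.03823 − 3.517 × 10^-3 = 0.03471 mol
From the 1:2 ratio, n(CaO) = 1/2 × 0.03471 = 0.01735 mol
mass of CaO = 0.01735 × 56.08 = 0.9733 g

0.9733 g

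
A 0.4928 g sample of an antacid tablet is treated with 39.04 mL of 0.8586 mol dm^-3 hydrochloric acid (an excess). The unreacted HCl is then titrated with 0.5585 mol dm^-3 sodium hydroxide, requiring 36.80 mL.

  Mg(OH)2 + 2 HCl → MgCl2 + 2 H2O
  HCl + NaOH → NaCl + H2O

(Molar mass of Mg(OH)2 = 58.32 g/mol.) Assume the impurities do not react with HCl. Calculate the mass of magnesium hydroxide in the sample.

0.3781 g

n(HCl) added = 0.03904 × 0.8586 = 0.03352 mol
n(NaOH) used in back-titration = 0.03680 × 0.5585 = 0.02055 mol
n(HCl) left over = 0.02055 mol (1:1 ratio)
n(HCl) consumed by analyte = 0.03352 − 0.02055 = 0.01297 mol
From the 1:2 ratio, n(Mg(OH)2) = 1/2 × 0.01297 = 6.483 × 10^-3 mol
mass of Mg(OH)2 = 6.483 × 10^-3 × 58.32 = 0.3781 g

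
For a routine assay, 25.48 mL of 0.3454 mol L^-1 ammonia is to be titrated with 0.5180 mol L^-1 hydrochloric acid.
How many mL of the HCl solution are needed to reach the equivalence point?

16.99 mL

NH3 + HCl → NH4Cl
n(NH3) = 0.02548 L × 0.3454 mol/L = 8.801 × 10^-3 mol
n(HCl) = 8.801 × 10^-3 mol (1:1 stoichiometry)
V(HCl) = 8.801 × 10^-3 mol / 0.5180 mol/L = 0.01699 L = 16.99 mL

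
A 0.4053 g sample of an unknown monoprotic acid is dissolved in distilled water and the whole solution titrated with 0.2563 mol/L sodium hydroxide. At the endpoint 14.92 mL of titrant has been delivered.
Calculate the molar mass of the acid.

n(NaOH) = 0.01492 L × 0.2563 mol/L = 3.824 × 10^-3 mol
n(HA) = 3.824 × 10^-3 mol (1:1 ratio)
M = m / n = 0.4053 g / 3.824 × 10^-3 mol = 106.0 g/mol

106.0 g/mol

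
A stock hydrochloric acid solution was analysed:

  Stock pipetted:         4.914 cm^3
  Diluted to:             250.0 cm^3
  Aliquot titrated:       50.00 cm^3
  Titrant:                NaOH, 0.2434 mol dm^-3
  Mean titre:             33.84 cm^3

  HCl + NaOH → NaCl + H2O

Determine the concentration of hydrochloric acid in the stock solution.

n(NaOH) = 0.03384 × 0.2434 = 8.237 × 10^-3 mol
n(HCl) in the aliquot = 8.237 × 10^-3 mol (1:1 ratio)
[HCl]_dilute = 8.237 × 10^-3 / 0.05000 = 0.1647 mol/L
Dilution factor = 250.0 / 4.914 = 50.88
[HCl]_stock = 0.1647 × 50.88 = 8.381 mol/L

8.381 mol/L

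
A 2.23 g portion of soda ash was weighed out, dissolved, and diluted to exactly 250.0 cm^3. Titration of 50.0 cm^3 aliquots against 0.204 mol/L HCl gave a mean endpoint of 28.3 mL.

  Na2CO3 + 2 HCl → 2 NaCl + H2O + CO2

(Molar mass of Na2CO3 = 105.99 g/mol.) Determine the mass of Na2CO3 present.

1.53 g

n(HCl) per titration = 0.0283 × 0.204 = 5.77 × 10^-3 mol
From the 1:2 ratio, n(Na2CO3) in each aliquot = 1/2 × 5.77 × 10^-3 = 2.89 × 10^-3 mol
n(Na2CO3) in the whole flask = 2.89 × 10^-3 × 250.0/50.0 = 0.0144 mol
mass of Na2CO3 = 0.0144 × 105.99 = 1.53 g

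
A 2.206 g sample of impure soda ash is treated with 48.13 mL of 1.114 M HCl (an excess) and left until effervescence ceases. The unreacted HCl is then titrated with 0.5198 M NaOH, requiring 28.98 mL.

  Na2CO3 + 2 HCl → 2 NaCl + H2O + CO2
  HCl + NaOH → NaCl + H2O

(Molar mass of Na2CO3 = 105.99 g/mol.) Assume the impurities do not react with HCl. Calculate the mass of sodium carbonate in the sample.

2.043 g

n(HCl) added = 0.04813 × 1.114 = 0.05362 mol
n(NaOH) used in back-titration = 0.02898 × 0.5198 = 0.01506 mol
n(HCl) left over = 0.01506 mol (1:1 ratio)
n(HCl) consumed by analyte = 0.05362 − 0.01506 = 0.03855 mol
From the 1:2 ratio, n(Na2CO3) = 1/2 × 0.03855 = 0.01928 mol
mass of Na2CO3 = 0.01928 × 105.99 = 2.043 g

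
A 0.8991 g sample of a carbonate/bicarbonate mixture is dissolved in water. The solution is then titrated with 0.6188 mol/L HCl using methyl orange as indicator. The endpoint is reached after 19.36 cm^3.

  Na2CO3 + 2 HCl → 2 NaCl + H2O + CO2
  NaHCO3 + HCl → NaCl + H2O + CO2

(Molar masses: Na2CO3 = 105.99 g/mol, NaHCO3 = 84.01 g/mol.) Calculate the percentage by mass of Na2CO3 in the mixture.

n(HCl) = 0.01936 × 0.6188 = 0.01198 mol
Let x = n(Na2CO3), y = n(NaHCO3).
Titrant: 2x + 1y = 0.01198;  mass: 105.99x + 84.01y = 0.8991
Solving, x = 1.730 × 10^-3 mol, y = 8.519 × 10^-3 mol
mass of Na2CO3 = 1.730 × 10^-3 × 105.99 = 0.1834 g
% Na2CO3 = 0.1834 / 0.8991 × 100 = 20.40 %

20.40 %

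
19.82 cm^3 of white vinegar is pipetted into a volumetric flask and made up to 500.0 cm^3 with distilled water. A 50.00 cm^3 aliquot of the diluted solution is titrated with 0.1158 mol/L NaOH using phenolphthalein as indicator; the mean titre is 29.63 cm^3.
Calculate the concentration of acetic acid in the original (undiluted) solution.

1.731 mol/L

CH3COOH + NaOH → CH3COONa + H2O
n(NaOH) = 0.02963 × 0.1158 = 3.431 × 10^-3 mol
n(CH3COOH) in the aliquot = 3.431 × 10^-3 mol (1:1 ratio)
[CH3COOH]_dilute = 3.431 × 10^-3 / 0.05000 = 0.06862 mol/L
Dilution factor = 500.0 / 19.82 = 25.23
[CH3COOH]_stock = 0.06862 × 25.23 = 1.731 mol/L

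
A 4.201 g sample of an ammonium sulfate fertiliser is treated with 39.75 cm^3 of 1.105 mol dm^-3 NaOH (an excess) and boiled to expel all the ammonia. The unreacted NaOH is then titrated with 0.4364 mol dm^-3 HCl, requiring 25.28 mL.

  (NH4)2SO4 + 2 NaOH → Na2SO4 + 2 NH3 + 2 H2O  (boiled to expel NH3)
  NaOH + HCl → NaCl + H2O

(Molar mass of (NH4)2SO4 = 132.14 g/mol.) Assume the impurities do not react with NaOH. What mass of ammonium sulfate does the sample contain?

2.173 g

n(NaOH) added = 0.03975 × 1.105 = 0.04392 mol
n(HCl) used in back-titration = 0.02528 × 0.4364 = 0.01103 mol
n(NaOH) left over = 0.01103 mol (1:1 ratio)
n(NaOH) consumed by analyte = 0.04392 − 0.01103 = 0.03289 mol
From the 1:2 ratio, n((NH4)2SO4) = 1/2 × 0.03289 = 0.01645 mol
mass of (NH4)2SO4 = 0.01645 × 132.14 = 2.173 g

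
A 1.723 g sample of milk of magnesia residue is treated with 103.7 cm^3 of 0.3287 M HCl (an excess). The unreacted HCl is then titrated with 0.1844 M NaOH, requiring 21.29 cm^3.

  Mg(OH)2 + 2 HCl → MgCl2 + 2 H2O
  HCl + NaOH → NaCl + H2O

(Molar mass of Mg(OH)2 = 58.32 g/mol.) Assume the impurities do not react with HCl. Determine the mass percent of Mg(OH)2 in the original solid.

51.04 %

n(HCl) added = 0.1037 × 0.3287 = 0.03409 mol
n(NaOH) used in back-titration = 0.02129 × 0.1844 = 3.926 × 10^-3 mol
n(HCl) left over = 3.926 × 10^-3 mol (1:1 ratio)
n(HCl) consumed by analyte = 0.03409 − 3.926 × 10^-3 = 0.03016 mol
From the 1:2 ratio, n(Mg(OH)2) = 1/2 × 0.03016 = 0.01508 mol
mass of Mg(OH)2 = 0.01508 × 58.32 = 0.8795 g
% Mg(OH)2 = 0.8795 / 1.723 × 100 = 51.04 %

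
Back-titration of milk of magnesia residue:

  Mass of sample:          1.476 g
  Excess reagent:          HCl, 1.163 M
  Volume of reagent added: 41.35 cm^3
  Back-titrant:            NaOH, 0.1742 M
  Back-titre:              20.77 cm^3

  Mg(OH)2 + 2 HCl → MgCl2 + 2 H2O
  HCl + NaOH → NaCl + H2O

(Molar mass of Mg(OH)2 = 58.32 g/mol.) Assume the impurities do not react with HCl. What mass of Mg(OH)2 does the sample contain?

n(HCl) added = 0.04135 × 1.163 = 0.04809 mol
n(NaOH) used in back-titration = 0.02077 × 0.1742 = 3.618 × 10^-3 mol
n(HCl) left over = 3.618 × 10^-3 mol (1:1 ratio)
n(HCl) consumed by analyte = 0.04809 − 3.618 × 10^-3 = 0.04447 mol
From the 1:2 ratio, n(Mg(OH)2) = 1/2 × 0.04447 = 0.02224 mol
mass of Mg(OH)2 = 0.02224 × 58.32 = 1.297 g

1.297 g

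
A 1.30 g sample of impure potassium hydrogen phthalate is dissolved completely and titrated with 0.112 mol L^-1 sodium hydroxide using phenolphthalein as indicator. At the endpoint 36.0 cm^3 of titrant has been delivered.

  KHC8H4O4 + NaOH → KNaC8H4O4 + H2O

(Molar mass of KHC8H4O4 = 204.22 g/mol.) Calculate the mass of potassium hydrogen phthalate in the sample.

n(NaOH) = 0.0360 L × 0.112 mol/L = 4.03 × 10^-3 mol
n(KHC8H4O4) = 4.03 × 10^-3 mol (1:1 ratio)
mass of KHC8H4O4 = 4.03 × 10^-3 × 204.22 g/mol = 0.823 g

0.823 g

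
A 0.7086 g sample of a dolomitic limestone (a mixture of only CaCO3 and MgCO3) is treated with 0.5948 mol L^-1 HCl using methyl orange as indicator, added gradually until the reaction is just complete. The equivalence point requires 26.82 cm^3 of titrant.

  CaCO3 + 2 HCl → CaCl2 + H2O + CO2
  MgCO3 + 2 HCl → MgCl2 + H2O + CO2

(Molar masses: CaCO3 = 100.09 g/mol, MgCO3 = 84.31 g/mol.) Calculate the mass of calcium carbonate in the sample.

0.2291 g

n(HCl) = 0.02682 × 0.5948 = 0.01595 mol
Let x = n(CaCO3), y = n(MgCO3).
Titrant: 2x + 2y = 0.01595;  mass: 100.09x + 84.31y = 0.7086
Solving, x = 2.289 × 10^-3 mol, y = 5.687 × 10^-3 mol
mass of CaCO3 = 2.289 × 10^-3 × 100.09 = 0.2291 g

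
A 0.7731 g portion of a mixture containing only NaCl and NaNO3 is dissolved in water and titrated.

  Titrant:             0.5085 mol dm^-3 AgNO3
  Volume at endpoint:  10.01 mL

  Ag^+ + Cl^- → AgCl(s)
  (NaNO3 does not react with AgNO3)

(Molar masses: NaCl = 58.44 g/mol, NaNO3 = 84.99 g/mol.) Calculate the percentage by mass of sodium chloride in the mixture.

n(AgNO3) = 0.01001 × 0.5085 = 5.090 × 10^-3 mol
Let x = n(NaCl), y = n(NaNO3).
Titrant: 1x = 5.090 × 10^-3;  mass: 58.44x + 84.99y = 0.7731
Solving, x = 5.090 × 10^-3 mol, y = 5.596 × 10^-3 mol
mass of NaCl = 5.090 × 10^-3 × 58.44 = 0.2975 g
% NaCl = 0.2975 / 0.7731 × 100 = 38.48 %

38.48 %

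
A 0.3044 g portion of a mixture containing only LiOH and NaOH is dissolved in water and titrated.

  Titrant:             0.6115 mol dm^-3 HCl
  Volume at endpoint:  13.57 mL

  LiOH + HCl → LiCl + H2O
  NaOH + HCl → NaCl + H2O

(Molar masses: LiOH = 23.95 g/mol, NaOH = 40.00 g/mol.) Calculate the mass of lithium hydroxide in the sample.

n(HCl) = 0.01357 × 0.6115 = 8.298 × 10^-3 mol
Let x = n(LiOH), y = n(NaOH).
Titrant: 1x + 1y = 8.298 × 10^-3;  mass: 23.95x + 40.00y = 0.3044
Solving, x = 1.715 × 10^-3 mol, y = 6.583 × 10^-3 mol
mass of LiOH = 1.715 × 10^-3 × 23.95 = 0.04107 g

0.04107 g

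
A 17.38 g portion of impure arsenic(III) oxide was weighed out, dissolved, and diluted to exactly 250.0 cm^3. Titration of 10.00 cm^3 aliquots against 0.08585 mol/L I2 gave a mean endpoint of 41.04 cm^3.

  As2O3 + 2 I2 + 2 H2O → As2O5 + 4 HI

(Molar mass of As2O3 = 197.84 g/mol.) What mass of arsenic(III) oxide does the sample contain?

n(I2) per titration = 0.04104 × 0.08585 = 3.523 × 10^-3 mol
From the 1:2 ratio, n(As2O3) in each aliquot = 1/2 × 3.523 × 10^-3 = 1.762 × 10^-3 mol
n(As2O3) in the whole flask = 1.762 × 10^-3 × 250.0/10.00 = 0.04404 mol
mass of As2O3 = 0.04404 × 197.84 = 8.713 g

8.713 g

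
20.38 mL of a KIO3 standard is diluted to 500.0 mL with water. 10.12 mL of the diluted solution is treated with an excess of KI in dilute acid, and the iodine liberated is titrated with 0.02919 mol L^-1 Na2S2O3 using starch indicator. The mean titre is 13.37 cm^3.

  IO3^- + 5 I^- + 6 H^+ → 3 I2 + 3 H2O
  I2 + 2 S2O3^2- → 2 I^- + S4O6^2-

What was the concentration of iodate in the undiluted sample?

n(S2O3^2-) = 0.01337 × 0.02919 = 3.903 × 10^-4 mol
n(I2) = n(S2O3^2-)/2 = 1.951 × 10^-4 mol
From the 1:3 ratio, n(IO3^-) in the aliquot = 1/3 × 1.951 × 10^-4 = 6.505 × 10^-5 mol
[IO3^-]_dilute = 6.505 × 10^-5 / 0.01012 = 0.006427 mol/L
[IO3^-]_original = 0.006427 × 500.0/20.38 = 0.1577 mol/L

0.1577 mol/L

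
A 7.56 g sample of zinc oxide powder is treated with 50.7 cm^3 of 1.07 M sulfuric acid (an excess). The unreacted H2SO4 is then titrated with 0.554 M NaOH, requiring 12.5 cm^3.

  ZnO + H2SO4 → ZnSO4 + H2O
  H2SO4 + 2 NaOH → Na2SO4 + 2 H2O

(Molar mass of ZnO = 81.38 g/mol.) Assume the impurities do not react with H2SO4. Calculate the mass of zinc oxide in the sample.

4.13 g

n(H2SO4) added = 0.0507 × 1.07 = 0.0542 mol
n(NaOH) used in back-titration = 0.0125 × 0.554 = 6.93 × 10^-3 mol
From the 1:2 ratio, n(H2SO4) left over = 1/2 × 6.93 × 10^-3 = 3.46 × 10^-3 mol
n(H2SO4) consumed by analyte = 0.0542 − 3.46 × 10^-3 = 0.0508 mol
n(ZnO) = 0.0508 mol (1:1 ratio)
mass of ZnO = 0.0508 × 81.38 = 4.13 g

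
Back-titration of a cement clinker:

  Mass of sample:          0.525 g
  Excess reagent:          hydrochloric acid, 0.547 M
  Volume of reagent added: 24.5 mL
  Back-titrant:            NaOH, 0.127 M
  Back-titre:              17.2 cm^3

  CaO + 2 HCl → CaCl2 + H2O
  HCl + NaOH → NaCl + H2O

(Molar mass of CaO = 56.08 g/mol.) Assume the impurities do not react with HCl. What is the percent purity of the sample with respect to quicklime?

n(HCl) added = 0.0245 × 0.547 = 0.0134 mol
n(NaOH) used in back-titration = 0.0172 × 0.127 = 2.18 × 10^-3 mol
n(HCl) left over = 2.18 × 10^-3 mol (1:1 ratio)
n(HCl) consumed by analyte = 0.0134 − 2.18 × 10^-3 = 0.0112 mol
From the 1:2 ratio, n(CaO) = 1/2 × 0.0112 = 5.61 × 10^-3 mol
mass of CaO = 5.61 × 10^-3 × 56.08 = 0.315 g
% CaO = 0.315 / 0.525 × 100 = 59.9 %

59.9 %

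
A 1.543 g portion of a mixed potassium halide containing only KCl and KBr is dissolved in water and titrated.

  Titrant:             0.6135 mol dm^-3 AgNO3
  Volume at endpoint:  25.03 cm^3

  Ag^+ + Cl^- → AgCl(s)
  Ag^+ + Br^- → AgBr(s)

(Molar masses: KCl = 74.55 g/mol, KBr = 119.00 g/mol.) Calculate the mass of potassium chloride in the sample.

n(AgNO3) = 0.02503 × 0.6135 = 0.01536 mol
Let x = n(KCl), y = n(KBr).
Titrant: 1x + 1y = 0.01536;  mass: 74.55x + 119.00y = 1.543
Solving, x = 6.397 × 10^-3 mol, y = 8.959 × 10^-3 mol
mass of KCl = 6.397 × 10^-3 × 74.55 = 0.4769 g

0.4769 g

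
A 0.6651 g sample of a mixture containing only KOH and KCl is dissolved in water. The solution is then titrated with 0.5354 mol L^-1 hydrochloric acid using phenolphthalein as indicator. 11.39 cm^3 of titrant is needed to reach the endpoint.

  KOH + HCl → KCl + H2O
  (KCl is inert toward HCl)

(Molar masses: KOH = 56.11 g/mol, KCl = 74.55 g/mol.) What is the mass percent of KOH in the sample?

n(HCl) = 0.01139 × 0.5354 = 6.098 × 10^-3 mol
Let x = n(KOH), y = n(KCl).
Titrant: 1x = 6.098 × 10^-3;  mass: 56.11x + 74.55y = 0.6651
Solving, x = 6.098 × 10^-3 mol, y = 4.332 × 10^-3 mol
mass of KOH = 6.098 × 10^-3 × 56.11 = 0.3422 g
% KOH = 0.3422 / 0.6651 × 100 = 51.45 %

51.45 %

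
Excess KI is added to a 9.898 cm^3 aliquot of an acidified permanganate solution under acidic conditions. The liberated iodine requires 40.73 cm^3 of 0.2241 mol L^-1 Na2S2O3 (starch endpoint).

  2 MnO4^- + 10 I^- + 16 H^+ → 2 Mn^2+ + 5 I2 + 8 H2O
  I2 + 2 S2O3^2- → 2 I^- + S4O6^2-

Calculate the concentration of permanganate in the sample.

0.1844 mol/L

n(S2O3^2-) = 0.04073 × 0.2241 = 9.128 × 10^-3 mol
n(I2) = n(S2O3^2-)/2 = 4.564 × 10^-3 mol
From the 2:5 ratio, n(MnO4^-) in the aliquot = 2/5 × 4.564 × 10^-3 = 1.826 × 10^-3 mol
[MnO4^-] = 1.826 × 10^-3 / 0.009898 = 0.1844 mol/L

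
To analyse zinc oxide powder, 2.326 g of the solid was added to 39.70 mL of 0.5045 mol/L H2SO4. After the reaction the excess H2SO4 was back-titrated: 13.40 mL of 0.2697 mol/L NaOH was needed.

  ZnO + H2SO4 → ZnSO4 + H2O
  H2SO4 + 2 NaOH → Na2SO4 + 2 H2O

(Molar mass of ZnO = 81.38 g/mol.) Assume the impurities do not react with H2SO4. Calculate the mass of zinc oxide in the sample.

n(H2SO4) added = 0.03970 × 0.5045 = 0.02003 mol
n(NaOH) used in back-titration = 0.01340 × 0.2697 = 3.614 × 10^-3 mol
From the 1:2 ratio, n(H2SO4) left over = 1/2 × 3.614 × 10^-3 = 1.807 × 10^-3 mol
n(H2SO4) consumed by analyte = 0.02003 − 1.807 × 10^-3 = 0.01822 mol
n(ZnO) = 0.01822 mol (1:1 ratio)
mass of ZnO = 0.01822 × 81.38 = 1.483 g

1.483 g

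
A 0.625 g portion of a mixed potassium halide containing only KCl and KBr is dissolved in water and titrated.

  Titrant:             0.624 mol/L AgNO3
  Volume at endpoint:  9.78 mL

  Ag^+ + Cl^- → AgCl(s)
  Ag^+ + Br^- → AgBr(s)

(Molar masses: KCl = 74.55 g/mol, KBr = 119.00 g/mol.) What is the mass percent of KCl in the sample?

27.2 %

n(AgNO3) = 0.00978 × 0.624 = 6.10 × 10^-3 mol
Let x = n(KCl), y = n(KBr).
Titrant: 1x + 1y = 6.10 × 10^-3;  mass: 74.55x + 119.00y = 0.625
Solving, x = 2.28 × 10^-3 mol, y = 3.83 × 10^-3 mol
mass of KCl = 2.28 × 10^-3 × 74.55 = 0.170 g
% KCl = 0.170 / 0.625 × 100 = 27.2 %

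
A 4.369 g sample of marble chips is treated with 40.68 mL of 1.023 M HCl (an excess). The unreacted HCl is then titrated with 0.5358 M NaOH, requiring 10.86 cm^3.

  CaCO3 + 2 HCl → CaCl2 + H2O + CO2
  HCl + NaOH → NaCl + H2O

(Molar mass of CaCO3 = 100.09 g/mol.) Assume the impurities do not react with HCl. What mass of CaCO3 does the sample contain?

1.791 g

n(HCl) added = 0.04068 × 1.023 = 0.04162 mol
n(NaOH) used in back-titration = 0.01086 × 0.5358 = 5.819 × 10^-3 mol
n(HCl) left over = 5.819 × 10^-3 mol (1:1 ratio)
n(HCl) consumed by analyte = 0.04162 − 5.819 × 10^-3 = 0.03580 mol
From the 1:2 ratio, n(CaCO3) = 1/2 × 0.03580 = 0.01790 mol
mass of CaCO3 = 0.01790 × 100.09 = 1.791 g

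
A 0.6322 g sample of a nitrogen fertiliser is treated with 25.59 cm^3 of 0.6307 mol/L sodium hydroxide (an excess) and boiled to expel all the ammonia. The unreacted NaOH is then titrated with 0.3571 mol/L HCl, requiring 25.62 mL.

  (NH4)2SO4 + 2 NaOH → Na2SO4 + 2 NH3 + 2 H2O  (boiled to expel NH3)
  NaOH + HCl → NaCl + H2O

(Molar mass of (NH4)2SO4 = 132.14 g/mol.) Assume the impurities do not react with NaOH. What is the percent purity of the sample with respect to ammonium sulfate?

n(NaOH) added = 0.02559 × 0.6307 = 0.01614 mol
n(HCl) used in back-titration = 0.02562 × 0.3571 = 9.149 × 10^-3 mol
n(NaOH) left over = 9.149 × 10^-3 mol (1:1 ratio)
n(NaOH) consumed by analyte = 0.01614 − 9.149 × 10^-3 = 6.991 × 10^-3 mol
From the 1:2 ratio, n((NH4)2SO4) = 1/2 × 6.991 × 10^-3 = 3.495 × 10^-3 mol
mass of (NH4)2SO4 = 3.495 × 10^-3 × 132.14 = 0.4619 g
% (NH4)2SO4 = 0.4619 / 0.6322 × 100 = 73.06 %

73.06 %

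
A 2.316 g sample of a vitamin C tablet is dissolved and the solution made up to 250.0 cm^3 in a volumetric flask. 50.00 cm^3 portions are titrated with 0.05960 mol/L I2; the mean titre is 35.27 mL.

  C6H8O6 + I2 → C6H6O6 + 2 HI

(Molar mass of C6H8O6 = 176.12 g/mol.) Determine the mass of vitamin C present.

n(I2) per titration = 0.03527 × 0.05960 = 2.102 × 10^-3 mol
n(C6H8O6) in each aliquot = 2.102 × 10^-3 mol (1:1 ratio)
n(C6H8O6) in the whole flask = 2.102 × 10^-3 × 250.0/50.00 = 0.01051 mol
mass of C6H8O6 = 0.01051 × 176.12 = 1.851 g

1.851 g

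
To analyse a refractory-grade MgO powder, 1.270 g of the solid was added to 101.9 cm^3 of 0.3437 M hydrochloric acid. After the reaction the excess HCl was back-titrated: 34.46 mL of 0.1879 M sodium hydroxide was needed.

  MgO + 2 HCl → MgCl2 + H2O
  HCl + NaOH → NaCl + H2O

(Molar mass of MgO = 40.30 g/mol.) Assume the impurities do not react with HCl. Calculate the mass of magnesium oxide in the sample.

0.5752 g

n(HCl) added = 0.1019 × 0.3437 = 0.03502 mol
n(NaOH) used in back-titration = 0.03446 × 0.1879 = 6.475 × 10^-3 mol
n(HCl) left over = 6.475 × 10^-3 mol (1:1 ratio)
n(HCl) consumed by analyte = 0.03502 − 6.475 × 10^-3 = 0.02855 mol
From the 1:2 ratio, n(MgO) = 1/2 × 0.02855 = 0.01427 mol
mass of MgO = 0.01427 × 40.30 = 0.5752 g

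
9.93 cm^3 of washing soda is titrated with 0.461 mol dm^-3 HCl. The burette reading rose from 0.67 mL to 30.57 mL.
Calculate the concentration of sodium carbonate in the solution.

0.694 mol/L

Na2CO3 + 2 HCl → 2 NaCl + H2O + CO2
n(HCl) = 0.0299 L × 0.461 mol/L = 0.0138 mol
From the 1:2 mole ratio, n(Na2CO3) = 1/2 × 0.0138 = 6.89 × 10^-3 mol
[Na2CO3] = 6.89 × 10^-3 mol / 0.00993 L = 0.694 mol/L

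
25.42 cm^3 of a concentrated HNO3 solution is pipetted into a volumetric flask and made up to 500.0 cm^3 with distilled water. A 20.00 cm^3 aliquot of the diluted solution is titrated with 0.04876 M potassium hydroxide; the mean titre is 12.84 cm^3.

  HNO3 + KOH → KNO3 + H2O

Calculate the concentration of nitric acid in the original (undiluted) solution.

n(KOH) = 0.01284 × 0.04876 = 6.261 × 10^-4 mol
n(HNO3) in the aliquot = 6.261 × 10^-4 mol (1:1 ratio)
[HNO3]_dilute = 6.261 × 10^-4 / 0.02000 = 0.03130 mol/L
Dilution factor = 500.0 / 25.42 = 19.67
[HNO3]_stock = 0.03130 × 19.67 = 0.6157 mol/L

0.6157 M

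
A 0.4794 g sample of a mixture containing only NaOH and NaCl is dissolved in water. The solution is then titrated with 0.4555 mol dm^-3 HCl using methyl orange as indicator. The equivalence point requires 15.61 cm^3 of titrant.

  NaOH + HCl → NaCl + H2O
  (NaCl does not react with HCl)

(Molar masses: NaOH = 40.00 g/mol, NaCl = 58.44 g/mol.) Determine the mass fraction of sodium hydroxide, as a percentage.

n(HCl) = 0.01561 × 0.4555 = 7.110 × 10^-3 mol
Let x = n(NaOH), y = n(NaCl).
Titrant: 1x = 7.110 × 10^-3;  mass: 40.00x + 58.44y = 0.4794
Solving, x = 7.110 × 10^-3 mol, y = 3.337 × 10^-3 mol
mass of NaOH = 7.110 × 10^-3 × 40.00 = 0.2844 g
% NaOH = 0.2844 / 0.4794 × 100 = 59.33 %

59.33 %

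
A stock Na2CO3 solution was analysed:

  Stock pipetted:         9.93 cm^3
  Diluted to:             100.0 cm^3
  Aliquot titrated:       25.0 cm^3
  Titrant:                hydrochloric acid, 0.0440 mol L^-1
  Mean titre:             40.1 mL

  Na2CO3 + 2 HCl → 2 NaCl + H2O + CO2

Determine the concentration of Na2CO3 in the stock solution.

0.355 mol/L

n(HCl) = 0.0401 × 0.0440 = 1.76 × 10^-3 mol
From the 1:2 ratio, n(Na2CO3) in the aliquot = 1/2 × 1.76 × 10^-3 = 8.82 × 10^-4 mol
[Na2CO3]_dilute = 8.82 × 10^-4 / 0.0250 = 0.0353 mol/L
Dilution factor = 100.0 / 9.93 = 10.07
[Na2CO3]_stock = 0.0353 × 10.07 = 0.355 mol/L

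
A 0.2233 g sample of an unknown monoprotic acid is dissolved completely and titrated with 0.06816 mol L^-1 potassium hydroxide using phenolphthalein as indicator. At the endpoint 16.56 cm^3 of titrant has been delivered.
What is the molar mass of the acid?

197.8 g/mol

n(KOH) = 0.01656 L × 0.06816 mol/L = 1.129 × 10^-3 mol
n(HA) = 1.129 × 10^-3 mol (1:1 ratio)
M = m / n = 0.2233 g / 1.129 × 10^-3 mol = 197.8 g/mol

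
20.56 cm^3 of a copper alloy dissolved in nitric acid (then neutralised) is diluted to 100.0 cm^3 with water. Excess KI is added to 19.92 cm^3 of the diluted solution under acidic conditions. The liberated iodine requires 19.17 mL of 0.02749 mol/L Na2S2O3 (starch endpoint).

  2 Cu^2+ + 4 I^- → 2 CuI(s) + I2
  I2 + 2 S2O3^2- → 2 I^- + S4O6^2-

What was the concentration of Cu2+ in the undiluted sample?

0.1287 mol/L

n(S2O3^2-) = 0.01917 × 0.02749 = 5.270 × 10^-4 mol
n(I2) = n(S2O3^2-)/2 = 2.635 × 10^-4 mol
From the 2:1 ratio, n(Cu2+) in the aliquot = 2/1 × 2.635 × 10^-4 = 5.270 × 10^-4 mol
[Cu2+]_dilute = 5.270 × 10^-4 / 0.01992 = 0.02645 mol/L
[Cu2+]_original = 0.02645 × 100.0/20.56 = 0.1287 mol/L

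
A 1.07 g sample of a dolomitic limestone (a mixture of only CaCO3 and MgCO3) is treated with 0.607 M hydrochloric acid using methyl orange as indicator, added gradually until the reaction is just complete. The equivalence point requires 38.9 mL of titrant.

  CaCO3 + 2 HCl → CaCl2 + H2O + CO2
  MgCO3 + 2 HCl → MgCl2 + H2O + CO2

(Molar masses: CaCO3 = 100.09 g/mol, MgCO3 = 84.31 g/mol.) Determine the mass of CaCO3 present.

n(HCl) = 0.0389 × 0.607 = 0.0236 mol
Let x = n(CaCO3), y = n(MgCO3).
Titrant: 2x + 2y = 0.0236;  mass: 100.09x + 84.31y = 1.07
Solving, x = 4.73 × 10^-3 mol, y = 7.08 × 10^-3 mol
mass of CaCO3 = 4.73 × 10^-3 × 100.09 = 0.473 g

0.473 g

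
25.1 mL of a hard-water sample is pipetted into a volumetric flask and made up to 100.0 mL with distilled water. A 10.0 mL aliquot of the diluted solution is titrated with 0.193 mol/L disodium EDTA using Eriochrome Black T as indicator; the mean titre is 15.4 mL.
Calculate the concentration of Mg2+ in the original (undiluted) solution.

1.18 mol/L

Mg^2+ + EDTA^4- → [Mg(EDTA)]^2-
n(EDTA) = 0.0154 × 0.193 = 2.97 × 10^-3 mol
n(Mg2+) in the aliquot = 2.97 × 10^-3 mol (1:1 ratio)
[Mg2+]_dilute = 2.97 × 10^-3 / 0.0100 = 0.297 mol/L
Dilution factor = 100.0 / 25.1 = 3.984
[Mg2+]_stock = 0.297 × 3.984 = 1.18 mol/L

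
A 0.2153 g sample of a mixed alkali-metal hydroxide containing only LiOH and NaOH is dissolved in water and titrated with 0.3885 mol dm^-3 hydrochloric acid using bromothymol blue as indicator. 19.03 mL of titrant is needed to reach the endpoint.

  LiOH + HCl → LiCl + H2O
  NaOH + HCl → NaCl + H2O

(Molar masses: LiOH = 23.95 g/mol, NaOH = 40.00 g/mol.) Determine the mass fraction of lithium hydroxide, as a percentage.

55.74 %

n(HCl) = 0.01903 × 0.3885 = 7.393 × 10^-3 mol
Let x = n(LiOH), y = n(NaOH).
Titrant: 1x + 1y = 7.393 × 10^-3;  mass: 23.95x + 40.00y = 0.2153
Solving, x = 5.011 × 10^-3 mol, y = 2.382 × 10^-3 mol
mass of LiOH = 5.011 × 10^-3 × 23.95 = 0.1200 g
% LiOH = 0.1200 / 0.2153 × 100 = 55.74 %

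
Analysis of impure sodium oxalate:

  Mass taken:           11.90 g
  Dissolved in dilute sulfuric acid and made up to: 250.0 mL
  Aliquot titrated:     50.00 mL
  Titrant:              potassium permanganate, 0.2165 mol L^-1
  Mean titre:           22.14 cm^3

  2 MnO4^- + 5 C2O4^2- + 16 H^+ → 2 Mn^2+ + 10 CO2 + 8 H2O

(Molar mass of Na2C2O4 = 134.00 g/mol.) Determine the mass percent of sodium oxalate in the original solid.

67.47 %

n(KMnO4) per titration = 0.02214 × 0.2165 = 4.793 × 10^-3 mol
From the 5:2 ratio, n(Na2C2O4) in each aliquot = 5/2 × 4.793 × 10^-3 = 0.01198 mol
n(Na2C2O4) in the whole flask = 0.01198 × 250.0/50.00 = 0.05992 mol
mass of Na2C2O4 = 0.05992 × 134.00 = 8.029 g
% Na2C2O4 = 8.029 / 11.90 × 100 = 67.47 %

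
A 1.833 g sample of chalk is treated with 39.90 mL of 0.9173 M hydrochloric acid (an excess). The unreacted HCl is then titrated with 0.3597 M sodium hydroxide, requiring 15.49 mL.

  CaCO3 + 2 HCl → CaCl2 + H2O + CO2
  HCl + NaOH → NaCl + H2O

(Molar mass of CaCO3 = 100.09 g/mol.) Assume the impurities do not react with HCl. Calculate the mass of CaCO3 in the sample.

1.553 g

n(HCl) added = 0.03990 × 0.9173 = 0.03660 mol
n(NaOH) used in back-titration = 0.01549 × 0.3597 = 5.572 × 10^-3 mol
n(HCl) left over = 5.572 × 10^-3 mol (1:1 ratio)
n(HCl) consumed by analyte = 0.03660 − 5.572 × 10^-3 = 0.03103 mol
From the 1:2 ratio, n(CaCO3) = 1/2 × 0.03103 = 0.01551 mol
mass of CaCO3 = 0.01551 × 100.09 = 1.553 g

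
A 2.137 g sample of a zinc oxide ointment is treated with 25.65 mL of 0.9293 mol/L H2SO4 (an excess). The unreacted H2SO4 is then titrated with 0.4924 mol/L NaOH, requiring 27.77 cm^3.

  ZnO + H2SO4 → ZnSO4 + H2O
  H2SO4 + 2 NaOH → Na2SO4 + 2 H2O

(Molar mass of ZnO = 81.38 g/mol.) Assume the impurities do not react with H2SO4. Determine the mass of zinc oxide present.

1.383 g

n(H2SO4) added = 0.02565 × 0.9293 = 0.02384 mol
n(NaOH) used in back-titration = 0.02777 × 0.4924 = 0.01367 mol
From the 1:2 ratio, n(H2SO4) left over = 1/2 × 0.01367 = 6.837 × 10^-3 mol
n(H2SO4) consumed by analyte = 0.02384 − 6.837 × 10^-3 = 0.01700 mol
n(ZnO) = 0.01700 mol (1:1 ratio)
mass of ZnO = 0.01700 × 81.38 = 1.383 g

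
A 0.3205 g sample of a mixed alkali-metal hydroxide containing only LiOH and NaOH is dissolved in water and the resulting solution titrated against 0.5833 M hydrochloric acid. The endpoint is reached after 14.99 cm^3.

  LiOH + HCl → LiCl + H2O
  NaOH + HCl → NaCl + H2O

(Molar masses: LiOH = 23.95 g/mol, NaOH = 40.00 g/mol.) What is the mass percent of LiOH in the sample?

n(HCl) = 0.01499 × 0.5833 = 8.744 × 10^-3 mol
Let x = n(LiOH), y = n(NaOH).
Titrant: 1x + 1y = 8.744 × 10^-3;  mass: 23.95x + 40.00y = 0.3205
Solving, x = 1.822 × 10^-3 mol, y = 6.921 × 10^-3 mol
mass of LiOH = 1.822 × 10^-3 × 23.95 = 0.04364 g
% LiOH = 0.04364 / 0.3205 × 100 = 13.62 %

13.62 %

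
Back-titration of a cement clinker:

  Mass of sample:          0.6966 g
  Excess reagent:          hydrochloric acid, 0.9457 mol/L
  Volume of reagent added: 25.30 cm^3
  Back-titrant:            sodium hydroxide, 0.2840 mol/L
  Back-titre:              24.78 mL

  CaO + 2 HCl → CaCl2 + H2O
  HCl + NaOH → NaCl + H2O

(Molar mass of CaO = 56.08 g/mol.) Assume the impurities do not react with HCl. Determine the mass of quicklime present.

n(HCl) added = 0.02530 × 0.9457 = 0.02393 mol
n(NaOH) used in back-titration = 0.02478 × 0.2840 = 7.038 × 10^-3 mol
n(HCl) left over = 7.038 × 10^-3 mol (1:1 ratio)
n(HCl) consumed by analyte = 0.02393 − 7.038 × 10^-3 = 0.01689 mol
From the 1:2 ratio, n(CaO) = 1/2 × 0.01689 = 8.444 × 10^-3 mol
mass of CaO = 8.444 × 10^-3 × 56.08 = 0.4736 g

0.4736 g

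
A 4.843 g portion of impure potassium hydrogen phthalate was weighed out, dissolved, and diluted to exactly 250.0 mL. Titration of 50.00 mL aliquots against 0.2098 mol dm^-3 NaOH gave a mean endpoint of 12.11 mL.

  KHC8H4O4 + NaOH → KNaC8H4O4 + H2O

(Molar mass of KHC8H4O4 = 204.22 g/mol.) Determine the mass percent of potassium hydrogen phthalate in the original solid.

53.57 %

n(NaOH) per titration = 0.01211 × 0.2098 = 2.541 × 10^-3 mol
n(KHC8H4O4) in each aliquot = 2.541 × 10^-3 mol (1:1 ratio)
n(KHC8H4O4) in the whole flask = 2.541 × 10^-3 × 250.0/50.00 = 0.01270 mol
mass of KHC8H4O4 = 0.01270 × 204.22 = 2.594 g
% KHC8H4O4 = 2.594 / 4.843 × 100 = 53.57 %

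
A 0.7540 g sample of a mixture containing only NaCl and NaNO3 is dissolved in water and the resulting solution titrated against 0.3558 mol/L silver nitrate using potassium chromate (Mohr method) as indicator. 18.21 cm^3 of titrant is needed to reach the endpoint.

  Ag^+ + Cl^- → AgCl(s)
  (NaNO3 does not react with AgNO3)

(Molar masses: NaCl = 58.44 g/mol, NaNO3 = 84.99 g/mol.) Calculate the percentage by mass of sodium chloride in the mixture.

n(AgNO3) = 0.01821 × 0.3558 = 6.479 × 10^-3 mol
Let x = n(NaCl), y = n(NaNO3).
Titrant: 1x = 6.479 × 10^-3;  mass: 58.44x + 84.99y = 0.7540
Solving, x = 6.479 × 10^-3 mol, y = 4.417 × 10^-3 mol
mass of NaCl = 6.479 × 10^-3 × 58.44 = 0.3786 g
% NaCl = 0.3786 / 0.7540 × 100 = 50.22 %

50.22 %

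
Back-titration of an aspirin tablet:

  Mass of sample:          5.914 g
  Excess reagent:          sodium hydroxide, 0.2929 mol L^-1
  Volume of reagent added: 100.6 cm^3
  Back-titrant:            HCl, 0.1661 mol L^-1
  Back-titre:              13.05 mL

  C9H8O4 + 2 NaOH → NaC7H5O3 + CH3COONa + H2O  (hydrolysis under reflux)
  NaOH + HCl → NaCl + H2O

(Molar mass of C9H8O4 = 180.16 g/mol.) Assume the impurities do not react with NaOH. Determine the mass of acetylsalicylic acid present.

n(NaOH) added = 0.1006 × 0.2929 = 0.02947 mol
n(HCl) used in back-titration = 0.01305 × 0.1661 = 2.168 × 10^-3 mol
n(NaOH) left over = 2.168 × 10^-3 mol (1:1 ratio)
n(NaOH) consumed by analyte = 0.02947 − 2.168 × 10^-3 = 0.02730 mol
From the 1:2 ratio, n(C9H8O4) = 1/2 × 0.02730 = 0.01365 mol
mass of C9H8O4 = 0.01365 × 180.16 = 2.459 g

2.459 g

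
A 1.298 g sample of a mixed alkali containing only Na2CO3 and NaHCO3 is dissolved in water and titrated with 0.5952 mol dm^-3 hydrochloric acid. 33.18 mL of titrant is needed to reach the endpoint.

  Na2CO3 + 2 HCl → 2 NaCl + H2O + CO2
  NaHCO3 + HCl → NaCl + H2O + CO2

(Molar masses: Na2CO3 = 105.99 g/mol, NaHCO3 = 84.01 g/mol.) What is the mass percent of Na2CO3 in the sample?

47.53 %

n(HCl) = 0.03318 × 0.5952 = 0.01975 mol
Let x = n(Na2CO3), y = n(NaHCO3).
Titrant: 2x + 1y = 0.01975;  mass: 105.99x + 84.01y = 1.298
Solving, x = 5.821 × 10^-3 mol, y = 8.106 × 10^-3 mol
mass of Na2CO3 = 5.821 × 10^-3 × 105.99 = 0.6170 g
% Na2CO3 = 0.6170 / 1.298 × 100 = 47.53 %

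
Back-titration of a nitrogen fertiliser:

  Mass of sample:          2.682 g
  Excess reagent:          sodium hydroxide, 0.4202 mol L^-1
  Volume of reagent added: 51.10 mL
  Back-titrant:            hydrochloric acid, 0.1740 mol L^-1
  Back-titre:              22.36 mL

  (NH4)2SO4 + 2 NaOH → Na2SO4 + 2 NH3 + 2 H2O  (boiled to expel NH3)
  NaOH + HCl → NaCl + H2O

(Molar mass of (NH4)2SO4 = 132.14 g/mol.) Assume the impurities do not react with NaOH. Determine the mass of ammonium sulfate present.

n(NaOH) added = 0.05110 × 0.4202 = 0.02147 mol
n(HCl) used in back-titration = 0.02236 × 0.1740 = 3.891 × 10^-3 mol
n(NaOH) left over = 3.891 × 10^-3 mol (1:1 ratio)
n(NaOH) consumed by analyte = 0.02147 − 3.891 × 10^-3 = 0.01758 mol
From the 1:2 ratio, n((NH4)2SO4) = 1/2 × 0.01758 = 8.791 × 10^-3 mol
mass of (NH4)2SO4 = 8.791 × 10^-3 × 132.14 = 1.162 g

1.162 g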